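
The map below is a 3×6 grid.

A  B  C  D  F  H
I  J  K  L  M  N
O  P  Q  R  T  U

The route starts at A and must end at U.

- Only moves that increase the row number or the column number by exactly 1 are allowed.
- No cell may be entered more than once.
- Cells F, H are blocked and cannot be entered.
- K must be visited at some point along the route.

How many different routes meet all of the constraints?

12

A right/down-only route from A to U makes exactly 2 down-moves and 5 right-moves in some order.
With no other constraints that would be C(7,2) = 21 routes.
Split at K and multiply the segment counts (each segment already excludes blocked cells): A→K: 3; K→U: 4; product = 12.
That gives 12 routes.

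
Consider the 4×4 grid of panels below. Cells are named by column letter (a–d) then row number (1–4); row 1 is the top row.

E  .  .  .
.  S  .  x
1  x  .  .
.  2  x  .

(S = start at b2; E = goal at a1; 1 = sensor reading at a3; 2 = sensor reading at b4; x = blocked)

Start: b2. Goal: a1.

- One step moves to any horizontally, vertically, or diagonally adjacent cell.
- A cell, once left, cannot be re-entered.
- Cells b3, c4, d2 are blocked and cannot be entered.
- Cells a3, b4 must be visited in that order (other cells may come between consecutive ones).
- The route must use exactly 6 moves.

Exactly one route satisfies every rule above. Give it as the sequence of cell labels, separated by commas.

The waypoints must appear in the order a3, b4, with no cell reused.
Route from b2: down-left to a3, down-right to b4, up-right to c3, up to c2, up-left to b1, left to a1 — 6 moves in all.
Check: order respected (1 at step 1, 2 at step 2); 6 moves as required.

b2, a3, b4, c3, c2, b1, a1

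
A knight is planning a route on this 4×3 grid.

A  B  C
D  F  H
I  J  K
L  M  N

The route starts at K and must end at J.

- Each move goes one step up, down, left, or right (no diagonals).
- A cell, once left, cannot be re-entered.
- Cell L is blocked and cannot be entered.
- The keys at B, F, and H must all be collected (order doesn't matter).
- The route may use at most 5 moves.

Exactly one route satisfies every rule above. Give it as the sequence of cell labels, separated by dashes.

K - H - C - B - F - J

The 5-move cap with required stops at B, F, H leaves no slack for detours.
Route from K: 2× up (reaching C), left to B, 2× down (reaching J) — 5 moves in all.
Check: all required cells visited; 5 ≤ 5 moves.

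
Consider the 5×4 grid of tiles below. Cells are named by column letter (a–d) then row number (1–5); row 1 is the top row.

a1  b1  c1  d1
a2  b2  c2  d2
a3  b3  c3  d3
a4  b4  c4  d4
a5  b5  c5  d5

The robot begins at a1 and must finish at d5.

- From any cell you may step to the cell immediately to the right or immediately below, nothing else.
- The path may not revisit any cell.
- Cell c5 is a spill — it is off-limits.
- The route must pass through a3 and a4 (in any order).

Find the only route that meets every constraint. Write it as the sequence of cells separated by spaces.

a1 a2 a3 a4 b4 c4 d4 d5

Moves only go right or down, so the column and row indices never decrease.
Route from a1: down 3 to a4, right 3 to d4, down 1 to d5 — 7 moves in all.
Check: all required cells visited.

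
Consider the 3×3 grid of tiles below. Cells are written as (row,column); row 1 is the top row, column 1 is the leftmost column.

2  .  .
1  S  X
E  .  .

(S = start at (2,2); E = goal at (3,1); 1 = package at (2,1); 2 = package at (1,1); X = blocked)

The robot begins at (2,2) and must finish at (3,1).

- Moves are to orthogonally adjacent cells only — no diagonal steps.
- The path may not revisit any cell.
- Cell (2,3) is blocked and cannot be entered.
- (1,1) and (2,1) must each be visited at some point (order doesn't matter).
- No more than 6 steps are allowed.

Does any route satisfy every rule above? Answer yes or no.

yes

One route that works: (2,2) → (1,2) → (1,1) → (2,1) → (3,1).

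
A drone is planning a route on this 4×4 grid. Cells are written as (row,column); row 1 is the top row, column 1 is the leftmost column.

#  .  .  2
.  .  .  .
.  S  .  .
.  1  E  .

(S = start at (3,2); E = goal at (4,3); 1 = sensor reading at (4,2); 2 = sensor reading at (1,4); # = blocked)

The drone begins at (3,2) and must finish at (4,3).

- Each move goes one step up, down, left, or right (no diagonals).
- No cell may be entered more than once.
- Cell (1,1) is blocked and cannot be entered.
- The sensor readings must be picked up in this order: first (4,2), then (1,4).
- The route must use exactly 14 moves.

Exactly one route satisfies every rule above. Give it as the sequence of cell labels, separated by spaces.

The waypoints must appear in the order (4,2), (1,4), with no cell reused.
Route from (3,2): down to (4,2), left to (4,1), 2× up (reaching (2,1)), right to (2,2), up to (1,2), 2× right (reaching (1,4)), down to (2,4), left to (2,3), down to (3,3), right to (3,4), down to (4,4), left to (4,3) — 14 moves in all.
Check: order respected (1 at step 1, 2 at step 8); 14 moves as required.

(3,2) (4,2) (4,1) (3,1) (2,1) (2,2) (1,2) (1,3) (1,4) (2,4) (2,3) (3,3) (3,4) (4,4) (4,3)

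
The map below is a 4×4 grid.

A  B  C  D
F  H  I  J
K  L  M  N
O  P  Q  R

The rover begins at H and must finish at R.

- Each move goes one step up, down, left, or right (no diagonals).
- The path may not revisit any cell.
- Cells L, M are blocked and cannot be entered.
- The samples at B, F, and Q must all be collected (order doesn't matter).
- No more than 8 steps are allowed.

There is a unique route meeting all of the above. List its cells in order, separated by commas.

H, B, A, F, K, O, P, Q, R

The budget equals the shortest possible length, so every move has to be on a shortest route through the required cells.
Route from H: up to B, left to A, 3× down (reaching O), 3× right (reaching R) — 8 moves in all.
Check: all required cells visited; 8 ≤ 8 moves.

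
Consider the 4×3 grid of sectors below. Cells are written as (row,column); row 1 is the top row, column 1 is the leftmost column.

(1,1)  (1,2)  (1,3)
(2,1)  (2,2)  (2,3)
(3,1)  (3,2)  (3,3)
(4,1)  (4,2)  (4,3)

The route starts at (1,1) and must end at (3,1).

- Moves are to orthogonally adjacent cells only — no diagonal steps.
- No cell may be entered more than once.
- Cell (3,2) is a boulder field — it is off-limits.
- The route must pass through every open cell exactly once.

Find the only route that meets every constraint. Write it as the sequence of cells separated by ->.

(1,1) -> (2,1) -> (2,2) -> (1,2) -> (1,3) -> (2,3) -> (3,3) -> (4,3) -> (4,2) -> (4,1) -> (3,1)

Need to visit all 11 open cells exactly once, starting at (1,1) and ending at (3,1).
Cell (1,3) has only two open neighbours ((2,3) and (1,2)), so the path must pass straight through it: one of those is the cell it's entered from and the other is where it exits.
Route from (1,1): down to (2,1), right to (2,2), up to (1,2), right to (1,3), 3× down (reaching (4,3)), 2× left (reaching (4,1)), up to (3,1) — 10 moves in all.
Check: all 11 open cells covered.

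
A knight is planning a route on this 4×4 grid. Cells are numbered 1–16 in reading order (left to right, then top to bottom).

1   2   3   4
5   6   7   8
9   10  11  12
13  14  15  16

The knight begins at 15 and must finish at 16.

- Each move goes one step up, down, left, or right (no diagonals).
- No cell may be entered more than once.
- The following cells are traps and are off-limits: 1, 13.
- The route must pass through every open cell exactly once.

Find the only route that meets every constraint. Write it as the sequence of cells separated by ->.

15 -> 14 -> 10 -> 9 -> 5 -> 6 -> 2 -> 3 -> 4 -> 8 -> 7 -> 11 -> 12 -> 16

Need to visit all 14 open cells exactly once, starting at 15 and ending at 16.
Cell 2 has only two open neighbours (6 and 3), so the path must pass straight through it: one of those is the cell it's entered from and the other is where it exits.
Route from 15: left to 14, up to 10, left to 9, up to 5, right to 6, up to 2, 2× right (reaching 4), down to 8, left to 7, down to 11, right to 12, down to 16 — 13 moves in all.
Check: all 14 open cells covered.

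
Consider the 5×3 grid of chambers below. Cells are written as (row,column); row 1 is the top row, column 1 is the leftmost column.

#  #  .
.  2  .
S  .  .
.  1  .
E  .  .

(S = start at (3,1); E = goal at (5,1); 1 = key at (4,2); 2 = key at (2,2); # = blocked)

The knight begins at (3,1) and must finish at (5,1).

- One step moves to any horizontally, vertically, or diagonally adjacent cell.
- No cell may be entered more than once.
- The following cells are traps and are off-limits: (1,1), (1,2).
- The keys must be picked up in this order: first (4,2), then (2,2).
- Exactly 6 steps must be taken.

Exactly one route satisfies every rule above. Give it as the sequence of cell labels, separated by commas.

The waypoints must appear in the order (4,2), (2,2), with no cell reused.
Route from (3,1): down-right to (4,2), up-right to (3,3), up-left to (2,2), down to (3,2), down-left to (4,1), down to (5,1) — 6 moves in all.
Check: order respected (1 at step 1, 2 at step 3); 6 moves as required.

(3,1), (4,2), (3,3), (2,2), (3,2), (4,1), (5,1)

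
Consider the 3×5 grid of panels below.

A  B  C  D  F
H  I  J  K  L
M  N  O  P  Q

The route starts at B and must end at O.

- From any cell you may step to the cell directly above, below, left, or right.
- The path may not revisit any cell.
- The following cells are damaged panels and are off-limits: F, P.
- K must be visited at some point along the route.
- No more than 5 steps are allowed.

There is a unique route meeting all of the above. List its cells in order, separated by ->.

B -> C -> D -> K -> J -> O

Any route must reach K and still end at O within 5 moves, so the order of the required stops is forced.
Route from B: right 2 to D, down 1 to K, left 1 to J, down 1 to O — 5 moves in all.
Check: all required cells visited; 5 ≤ 5 moves.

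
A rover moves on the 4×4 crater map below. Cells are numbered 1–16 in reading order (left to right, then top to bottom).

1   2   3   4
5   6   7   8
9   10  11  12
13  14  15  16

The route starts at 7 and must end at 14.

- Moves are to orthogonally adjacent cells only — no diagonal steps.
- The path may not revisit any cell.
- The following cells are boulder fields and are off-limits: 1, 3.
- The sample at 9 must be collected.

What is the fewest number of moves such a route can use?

5

Any route passes through 9 somewhere between 7 and 14. Summing Manhattan distances along the two legs (7 → 9 → 14) gives a lower bound of 3 + 2 = 5 moves.
A route of 5 moves achieves this: 7 → 11 → 10 → 9 → 13 → 14.
Since 5 matches the lower bound, it is optimal.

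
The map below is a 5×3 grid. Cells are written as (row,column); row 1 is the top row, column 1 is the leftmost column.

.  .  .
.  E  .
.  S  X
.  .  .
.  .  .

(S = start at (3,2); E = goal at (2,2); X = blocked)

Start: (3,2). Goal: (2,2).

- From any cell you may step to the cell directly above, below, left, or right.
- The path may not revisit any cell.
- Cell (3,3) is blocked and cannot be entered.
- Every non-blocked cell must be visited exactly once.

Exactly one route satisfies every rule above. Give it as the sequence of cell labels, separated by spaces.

Need to visit all 14 open cells exactly once, starting at (3,2) and ending at (2,2).
Route from (3,2): down to (4,2), right to (4,3), down to (5,3), 2× left (reaching (5,1)), 4× up (reaching (1,1)), 2× right (reaching (1,3)), down to (2,3), left to (2,2) — 13 moves in all.
Check: all 14 open cells covered.

(3,2) (4,2) (4,3) (5,3) (5,2) (5,1) (4,1) (3,1) (2,1) (1,1) (1,2) (1,3) (2,3) (2,2)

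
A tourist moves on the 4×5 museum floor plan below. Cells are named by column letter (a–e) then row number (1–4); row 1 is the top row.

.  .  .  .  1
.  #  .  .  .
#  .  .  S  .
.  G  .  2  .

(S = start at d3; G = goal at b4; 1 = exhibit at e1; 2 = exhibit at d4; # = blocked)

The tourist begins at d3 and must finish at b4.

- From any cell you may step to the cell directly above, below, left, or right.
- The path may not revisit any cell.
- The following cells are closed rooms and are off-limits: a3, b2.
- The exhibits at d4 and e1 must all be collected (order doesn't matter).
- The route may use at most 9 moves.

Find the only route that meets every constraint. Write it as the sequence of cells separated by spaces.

Any route must reach d4 and e1 and still end at b4 within 9 moves, so the order of the required stops is forced.
Route from d3: 2× up (reaching d1), right to e1, 3× down (reaching e4), 3× left (reaching b4) — 9 moves in all.
Check: all required cells visited; 9 ≤ 9 moves.

d3 d2 d1 e1 e2 e3 e4 d4 c4 b4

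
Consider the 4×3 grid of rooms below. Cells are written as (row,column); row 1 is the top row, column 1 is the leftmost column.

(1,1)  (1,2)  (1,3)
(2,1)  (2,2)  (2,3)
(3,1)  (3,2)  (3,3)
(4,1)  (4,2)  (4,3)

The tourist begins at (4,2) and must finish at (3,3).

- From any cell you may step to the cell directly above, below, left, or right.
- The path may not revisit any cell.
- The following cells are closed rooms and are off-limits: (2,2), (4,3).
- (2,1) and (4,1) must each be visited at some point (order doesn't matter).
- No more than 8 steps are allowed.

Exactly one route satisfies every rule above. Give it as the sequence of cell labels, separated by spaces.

(4,2) (4,1) (3,1) (2,1) (1,1) (1,2) (1,3) (2,3) (3,3)

The budget equals the shortest possible length, so every move has to be on a shortest route through the required cells.
Route from (4,2): left to (4,1), 3× up (reaching (1,1)), 2× right (reaching (1,3)), 2× down (reaching (3,3)) — 8 moves in all.
Check: all required cells visited; 8 ≤ 8 moves.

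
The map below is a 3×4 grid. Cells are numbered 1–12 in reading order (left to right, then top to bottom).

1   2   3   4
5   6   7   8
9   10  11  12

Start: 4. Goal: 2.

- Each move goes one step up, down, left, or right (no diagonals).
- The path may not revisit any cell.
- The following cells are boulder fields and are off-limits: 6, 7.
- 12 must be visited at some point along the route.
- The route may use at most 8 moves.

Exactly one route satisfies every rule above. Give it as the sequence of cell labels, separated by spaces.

Any route must reach 12 and still end at 2 within 8 moves, so the order of the required stops is forced.
Route from 4: down 2 to 12, left 3 to 9, up 2 to 1, right 1 to 2 — 8 moves in all.
Check: all required cells visited; 8 ≤ 8 moves.

4 8 12 11 10 9 5 1 2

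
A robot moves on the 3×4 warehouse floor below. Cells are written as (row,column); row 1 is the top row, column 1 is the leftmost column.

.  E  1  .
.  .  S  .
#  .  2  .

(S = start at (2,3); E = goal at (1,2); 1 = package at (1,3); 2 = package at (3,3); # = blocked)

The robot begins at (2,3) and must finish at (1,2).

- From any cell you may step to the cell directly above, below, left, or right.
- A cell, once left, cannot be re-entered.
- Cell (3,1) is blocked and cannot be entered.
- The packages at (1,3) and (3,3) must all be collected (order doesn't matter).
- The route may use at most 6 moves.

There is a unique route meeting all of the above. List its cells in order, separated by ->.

Any route must reach (1,3) and (3,3) and still end at (1,2) within 6 moves, so the order of the required stops is forced.
Route from (2,3): down to (3,3), right to (3,4), 2× up (reaching (1,4)), 2× left (reaching (1,2)) — 6 moves in all.
Check: all required cells visited; 6 ≤ 6 moves.

(2,3) -> (3,3) -> (3,4) -> (2,4) -> (1,4) -> (1,3) -> (1,2)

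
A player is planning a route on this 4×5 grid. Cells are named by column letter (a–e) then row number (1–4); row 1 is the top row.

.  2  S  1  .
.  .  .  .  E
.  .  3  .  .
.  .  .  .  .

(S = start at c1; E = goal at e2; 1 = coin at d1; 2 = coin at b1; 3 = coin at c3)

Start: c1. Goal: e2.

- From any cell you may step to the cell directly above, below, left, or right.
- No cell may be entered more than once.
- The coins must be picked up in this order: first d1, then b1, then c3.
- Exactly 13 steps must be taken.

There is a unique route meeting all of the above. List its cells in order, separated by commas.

c1, d1, d2, c2, b2, b1, a1, a2, a3, b3, c3, d3, e3, e2

The waypoints must appear in the order d1, b1, c3, with no cell reused.
Route from c1: right 1 to d1, down 1 to d2, left 2 to b2, up 1 to b1, left 1 to a1, down 2 to a3, right 4 to e3, up 1 to e2 — 13 moves in all.
Check: order respected (1 at step 1, 2 at step 5, 3 at step 10); 13 moves as required.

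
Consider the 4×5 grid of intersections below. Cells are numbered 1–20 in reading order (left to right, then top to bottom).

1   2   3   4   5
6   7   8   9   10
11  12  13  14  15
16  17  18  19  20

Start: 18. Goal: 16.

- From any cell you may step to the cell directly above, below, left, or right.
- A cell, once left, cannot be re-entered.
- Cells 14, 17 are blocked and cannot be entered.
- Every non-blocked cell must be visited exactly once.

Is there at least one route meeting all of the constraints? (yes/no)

no

Colour the cells like a checkerboard: each orthogonal step flips colour, so a Hamiltonian route alternates colours. Here there are 9 cells of one colour and 9 of the other, with start on the same colour as the goal — the counts and endpoints can't be arranged into an alternating sequence of length 18, so no Hamiltonian route exists.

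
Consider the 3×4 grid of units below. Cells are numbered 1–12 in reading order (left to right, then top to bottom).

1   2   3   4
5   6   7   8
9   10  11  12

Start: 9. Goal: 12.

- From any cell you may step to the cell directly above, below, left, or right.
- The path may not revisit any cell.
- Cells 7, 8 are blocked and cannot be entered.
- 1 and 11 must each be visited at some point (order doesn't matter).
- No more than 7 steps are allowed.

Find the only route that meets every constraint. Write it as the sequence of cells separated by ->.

9 -> 5 -> 1 -> 2 -> 6 -> 10 -> 11 -> 12

Any route must reach 1 and 11 and still end at 12 within 7 moves, so the order of the required stops is forced.
Route from 9: 2× up (reaching 1), right to 2, 2× down (reaching 10), 2× right (reaching 12) — 7 moves in all.
Check: all required cells visited; 7 ≤ 7 moves.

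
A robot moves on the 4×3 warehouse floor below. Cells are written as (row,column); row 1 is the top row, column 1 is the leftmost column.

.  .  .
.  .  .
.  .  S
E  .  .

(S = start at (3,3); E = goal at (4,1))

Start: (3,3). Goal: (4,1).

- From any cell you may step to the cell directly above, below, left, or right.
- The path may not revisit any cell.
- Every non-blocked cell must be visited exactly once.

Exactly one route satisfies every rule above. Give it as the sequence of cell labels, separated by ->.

(3,3) -> (4,3) -> (4,2) -> (3,2) -> (2,2) -> (2,3) -> (1,3) -> (1,2) -> (1,1) -> (2,1) -> (3,1) -> (4,1)

Need to visit all 12 open cells exactly once, starting at (3,3) and ending at (4,1).
Cell (1,1) has only two open neighbours ((2,1) and (1,2)), so the path must pass straight through it: one of those is the cell it's entered from and the other is where it exits.
Route from (3,3): down to (4,3), left to (4,2), 2× up (reaching (2,2)), right to (2,3), up to (1,3), 2× left (reaching (1,1)), 3× down (reaching (4,1)) — 11 moves in all.
Check: all 12 open cells covered.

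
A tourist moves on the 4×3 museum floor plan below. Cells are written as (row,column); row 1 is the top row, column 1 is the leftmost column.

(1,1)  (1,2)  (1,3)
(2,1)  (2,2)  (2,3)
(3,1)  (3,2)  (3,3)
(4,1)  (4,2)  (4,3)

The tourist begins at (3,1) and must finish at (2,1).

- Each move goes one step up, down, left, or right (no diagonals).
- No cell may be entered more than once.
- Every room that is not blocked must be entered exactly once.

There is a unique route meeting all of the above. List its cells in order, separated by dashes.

Need to visit all 12 open cells exactly once, starting at (3,1) and ending at (2,1).
Cell (4,3) has only two open neighbours ((3,3) and (4,2)), so the path must pass straight through it: one of those is the cell it's entered from and the other is where it exits.
Route from (3,1): down to (4,1), 2× right (reaching (4,3)), up to (3,3), left to (3,2), up to (2,2), right to (2,3), up to (1,3), 2× left (reaching (1,1)), down to (2,1) — 11 moves in all.
Check: all 12 open cells covered.

(3,1) - (4,1) - (4,2) - (4,3) - (3,3) - (3,2) - (2,2) - (2,3) - (1,3) - (1,2) - (1,1) - (2,1)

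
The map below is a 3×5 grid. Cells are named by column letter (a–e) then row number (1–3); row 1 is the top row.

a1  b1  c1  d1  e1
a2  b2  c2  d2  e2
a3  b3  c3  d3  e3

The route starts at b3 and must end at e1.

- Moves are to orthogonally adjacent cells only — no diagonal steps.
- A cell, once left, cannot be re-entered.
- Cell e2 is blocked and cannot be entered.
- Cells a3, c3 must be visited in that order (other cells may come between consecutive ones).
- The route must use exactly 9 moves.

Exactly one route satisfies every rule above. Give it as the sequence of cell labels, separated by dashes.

b3 - a3 - a2 - b2 - c2 - c3 - d3 - d2 - d1 - e1

The waypoints must appear in the order a3, c3, with no cell reused.
Route from b3: left to a3, up to a2, 2× right (reaching c2), down to c3, right to d3, 2× up (reaching d1), right to e1 — 9 moves in all.
Check: order respected (a3 at step 1, c3 at step 5); 9 moves as required.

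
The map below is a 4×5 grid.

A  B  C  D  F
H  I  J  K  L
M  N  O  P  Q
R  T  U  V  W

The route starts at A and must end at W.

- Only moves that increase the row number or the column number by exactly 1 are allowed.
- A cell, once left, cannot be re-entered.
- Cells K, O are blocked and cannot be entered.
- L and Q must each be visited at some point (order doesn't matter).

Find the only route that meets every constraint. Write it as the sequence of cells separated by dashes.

A - B - C - D - F - L - Q - W

Moves only go right or down, so the column and row indices never decrease.
Route from A: 4× right (reaching F), 3× down (reaching W) — 7 moves in all.
Check: all required cells visited.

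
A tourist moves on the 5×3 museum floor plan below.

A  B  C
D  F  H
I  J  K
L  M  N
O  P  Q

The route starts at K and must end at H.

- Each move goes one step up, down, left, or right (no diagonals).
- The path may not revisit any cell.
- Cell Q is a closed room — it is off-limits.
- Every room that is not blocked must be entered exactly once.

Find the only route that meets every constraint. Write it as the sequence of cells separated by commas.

Need to visit all 14 open cells exactly once, starting at K and ending at H.
Route from K: down 1 to N, left 1 to M, down 1 to P, left 1 to O, up 2 to I, right 1 to J, up 1 to F, left 1 to D, up 1 to A, right 2 to C, down 1 to H — 13 moves in all.
Check: all 14 open cells covered.

K, N, M, P, O, L, I, J, F, D, A, B, C, H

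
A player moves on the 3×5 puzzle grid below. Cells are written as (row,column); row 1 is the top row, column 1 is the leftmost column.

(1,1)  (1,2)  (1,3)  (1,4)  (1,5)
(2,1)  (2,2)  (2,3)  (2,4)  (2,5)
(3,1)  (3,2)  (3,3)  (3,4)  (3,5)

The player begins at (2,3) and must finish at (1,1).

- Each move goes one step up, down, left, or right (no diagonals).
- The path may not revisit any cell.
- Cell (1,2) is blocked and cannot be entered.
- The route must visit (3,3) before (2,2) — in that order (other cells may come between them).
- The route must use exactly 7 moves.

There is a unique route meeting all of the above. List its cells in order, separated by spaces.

(2,3) (2,4) (3,4) (3,3) (3,2) (2,2) (2,1) (1,1)

The waypoints must appear in the order (3,3), (2,2), with no cell reused.
Route from (2,3): right 1 to (2,4), down 1 to (3,4), left 2 to (3,2), up 1 to (2,2), left 1 to (2,1), up 1 to (1,1) — 7 moves in all.
Check: order respected ((3,3) at step 3, (2,2) at step 5); 7 moves as required.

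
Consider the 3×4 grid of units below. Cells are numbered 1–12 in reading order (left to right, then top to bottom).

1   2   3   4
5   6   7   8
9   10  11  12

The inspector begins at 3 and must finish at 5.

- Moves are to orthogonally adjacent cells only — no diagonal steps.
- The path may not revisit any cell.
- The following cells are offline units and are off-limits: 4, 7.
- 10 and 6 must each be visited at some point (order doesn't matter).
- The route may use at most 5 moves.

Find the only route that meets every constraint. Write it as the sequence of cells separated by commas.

3, 2, 6, 10, 9, 5

The 5-move cap with required stops at 10, 6 leaves no slack for detours.
Route from 3: left to 2, 2× down (reaching 10), left to 9, up to 5 — 5 moves in all.
Check: all required cells visited; 5 ≤ 5 moves.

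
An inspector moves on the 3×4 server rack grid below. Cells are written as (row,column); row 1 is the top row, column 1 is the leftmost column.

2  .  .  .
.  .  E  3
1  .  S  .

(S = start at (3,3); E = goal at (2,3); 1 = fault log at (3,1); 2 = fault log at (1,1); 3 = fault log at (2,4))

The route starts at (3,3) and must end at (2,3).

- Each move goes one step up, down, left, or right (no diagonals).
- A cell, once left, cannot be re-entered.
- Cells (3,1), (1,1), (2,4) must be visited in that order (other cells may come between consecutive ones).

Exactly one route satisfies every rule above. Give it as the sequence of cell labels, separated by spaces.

(3,3) (3,2) (3,1) (2,1) (1,1) (1,2) (1,3) (1,4) (2,4) (2,3)

The waypoints must appear in the order (3,1), (1,1), (2,4), with no cell reused.
Route from (3,3): left 2 to (3,1), up 2 to (1,1), right 3 to (1,4), down 1 to (2,4), left 1 to (2,3) — 9 moves in all.
Check: order respected (1 at step 2, 2 at step 4, 3 at step 8).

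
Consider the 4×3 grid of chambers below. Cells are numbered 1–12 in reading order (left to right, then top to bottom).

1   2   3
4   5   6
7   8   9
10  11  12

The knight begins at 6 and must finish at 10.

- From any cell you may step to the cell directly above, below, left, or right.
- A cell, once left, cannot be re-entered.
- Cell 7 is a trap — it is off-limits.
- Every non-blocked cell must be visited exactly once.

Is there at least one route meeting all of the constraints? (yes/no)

One route that works: 6 → 3 → 2 → 1 → 4 → 5 → 8 → 9 → 12 → 11 → 10.

yes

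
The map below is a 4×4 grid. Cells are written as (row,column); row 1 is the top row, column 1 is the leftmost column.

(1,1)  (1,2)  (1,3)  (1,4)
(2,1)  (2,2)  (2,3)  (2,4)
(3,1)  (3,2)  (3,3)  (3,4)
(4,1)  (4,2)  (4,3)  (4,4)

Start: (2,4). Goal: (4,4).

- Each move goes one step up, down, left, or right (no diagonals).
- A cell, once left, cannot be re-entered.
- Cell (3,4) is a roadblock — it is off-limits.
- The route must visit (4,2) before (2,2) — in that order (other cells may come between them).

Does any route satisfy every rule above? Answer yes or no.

One route that works: (2,4) → (1,4) → (1,3) → (1,2) → (1,1) → (2,1) → (3,1) → (4,1) → (4,2) → (3,2) → (2,2) → (2,3) → (3,3) → (4,3) → (4,4).

yes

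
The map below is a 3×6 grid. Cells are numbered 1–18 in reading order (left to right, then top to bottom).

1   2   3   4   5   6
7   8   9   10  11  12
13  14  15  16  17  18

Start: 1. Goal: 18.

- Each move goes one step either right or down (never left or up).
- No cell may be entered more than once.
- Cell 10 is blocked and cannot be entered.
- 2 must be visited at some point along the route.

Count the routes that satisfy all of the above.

6

A right/down-only route from 1 to 18 makes exactly 2 down-moves and 5 right-moves in some order.
With no other constraints that would be C(7,2) = 21 routes.
Split at 2 and multiply the segment counts (each segment already excludes blocked cells): 1→2: 1; 2→18: 6; product = 6.
That gives 6 routes.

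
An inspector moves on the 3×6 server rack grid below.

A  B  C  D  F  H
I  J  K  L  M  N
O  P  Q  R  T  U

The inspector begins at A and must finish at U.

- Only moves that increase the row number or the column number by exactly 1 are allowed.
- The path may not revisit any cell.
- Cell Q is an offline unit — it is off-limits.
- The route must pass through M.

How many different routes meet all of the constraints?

10

A right/down-only route from A to U makes exactly 2 down-moves and 5 right-moves in some order.
With no other constraints that would be C(7,2) = 21 routes.
Split at M and multiply the segment counts (each segment already excludes blocked cells): A→M: 5; M→U: 2; product = 10.
That gives 10 routes.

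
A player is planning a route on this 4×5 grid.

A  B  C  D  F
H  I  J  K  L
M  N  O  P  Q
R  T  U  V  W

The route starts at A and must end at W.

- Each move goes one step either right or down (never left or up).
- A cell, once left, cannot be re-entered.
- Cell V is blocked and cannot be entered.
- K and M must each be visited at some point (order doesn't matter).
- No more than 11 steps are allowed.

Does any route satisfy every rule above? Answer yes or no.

no

M is below but to the left of K: going K → M would need a leftward move and M → K an upward move, so no right/down-only route can visit both required cells.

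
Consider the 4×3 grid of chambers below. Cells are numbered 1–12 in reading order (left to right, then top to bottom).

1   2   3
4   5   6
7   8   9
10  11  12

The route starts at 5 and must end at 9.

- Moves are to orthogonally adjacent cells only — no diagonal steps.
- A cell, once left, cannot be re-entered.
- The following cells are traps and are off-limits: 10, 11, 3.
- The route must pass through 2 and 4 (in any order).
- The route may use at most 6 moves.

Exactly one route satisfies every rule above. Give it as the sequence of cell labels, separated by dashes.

5 - 2 - 1 - 4 - 7 - 8 - 9

The 6-move cap with required stops at 2, 4 leaves no slack for detours.
Route from 5: up 1 to 2, left 1 to 1, down 2 to 7, right 2 to 9 — 6 moves in all.
Check: all required cells visited; 6 ≤ 6 moves.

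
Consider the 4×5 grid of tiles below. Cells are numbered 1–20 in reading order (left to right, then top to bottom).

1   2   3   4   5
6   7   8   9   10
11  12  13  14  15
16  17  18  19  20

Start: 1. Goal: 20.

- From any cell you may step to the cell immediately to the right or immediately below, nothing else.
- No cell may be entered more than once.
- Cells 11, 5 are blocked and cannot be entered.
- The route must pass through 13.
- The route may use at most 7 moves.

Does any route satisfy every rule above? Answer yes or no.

One route that works: 1 → 6 → 7 → 12 → 13 → 18 → 19 → 20.

yes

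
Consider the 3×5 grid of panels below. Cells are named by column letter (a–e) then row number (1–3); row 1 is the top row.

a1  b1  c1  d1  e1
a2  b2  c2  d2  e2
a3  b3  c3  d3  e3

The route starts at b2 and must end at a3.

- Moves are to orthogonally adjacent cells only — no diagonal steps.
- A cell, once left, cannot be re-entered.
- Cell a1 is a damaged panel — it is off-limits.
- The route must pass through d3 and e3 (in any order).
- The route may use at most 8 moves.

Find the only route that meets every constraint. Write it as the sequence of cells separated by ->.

b2 -> c2 -> d2 -> e2 -> e3 -> d3 -> c3 -> b3 -> a3

Any route must reach d3 and e3 and still end at a3 within 8 moves, so the order of the required stops is forced.
Route from b2: right 3 to e2, down 1 to e3, left 4 to a3 — 8 moves in all.
Check: all required cells visited; 8 ≤ 8 moves.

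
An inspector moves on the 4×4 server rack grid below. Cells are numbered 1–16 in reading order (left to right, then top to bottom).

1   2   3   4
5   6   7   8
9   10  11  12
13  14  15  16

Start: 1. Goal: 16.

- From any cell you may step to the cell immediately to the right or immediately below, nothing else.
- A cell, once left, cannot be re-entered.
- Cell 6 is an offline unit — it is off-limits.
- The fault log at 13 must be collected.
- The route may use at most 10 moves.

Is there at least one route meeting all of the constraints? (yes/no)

One route that works: 1 → 5 → 9 → 13 → 14 → 15 → 16.

yes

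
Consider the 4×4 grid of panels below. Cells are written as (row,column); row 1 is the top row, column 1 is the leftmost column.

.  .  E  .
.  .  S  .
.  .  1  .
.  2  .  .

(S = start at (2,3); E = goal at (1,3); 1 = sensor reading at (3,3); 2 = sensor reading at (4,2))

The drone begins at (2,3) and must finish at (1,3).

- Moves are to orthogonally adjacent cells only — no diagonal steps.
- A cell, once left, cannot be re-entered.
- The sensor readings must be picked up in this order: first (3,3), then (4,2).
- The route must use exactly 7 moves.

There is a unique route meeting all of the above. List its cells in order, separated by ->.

The waypoints must appear in the order (3,3), (4,2), with no cell reused.
Route from (2,3): down 2 to (4,3), left 1 to (4,2), up 3 to (1,2), right 1 to (1,3) — 7 moves in all.
Check: order respected (1 at step 1, 2 at step 3); 7 moves as required.

(2,3) -> (3,3) -> (4,3) -> (4,2) -> (3,2) -> (2,2) -> (1,2) -> (1,3)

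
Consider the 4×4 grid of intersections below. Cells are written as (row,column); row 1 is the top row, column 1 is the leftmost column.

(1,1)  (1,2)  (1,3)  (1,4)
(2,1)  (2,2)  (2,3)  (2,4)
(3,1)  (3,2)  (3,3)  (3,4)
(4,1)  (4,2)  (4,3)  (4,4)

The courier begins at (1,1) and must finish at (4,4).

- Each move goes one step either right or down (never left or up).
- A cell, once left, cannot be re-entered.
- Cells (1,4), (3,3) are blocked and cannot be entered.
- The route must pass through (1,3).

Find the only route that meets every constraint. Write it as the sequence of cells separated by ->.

Moves only go right or down, so the column and row indices never decrease.
Route from (1,1): right 2 to (1,3), down 1 to (2,3), right 1 to (2,4), down 2 to (4,4) — 6 moves in all.
Check: all required cells visited.

(1,1) -> (1,2) -> (1,3) -> (2,3) -> (2,4) -> (3,4) -> (4,4)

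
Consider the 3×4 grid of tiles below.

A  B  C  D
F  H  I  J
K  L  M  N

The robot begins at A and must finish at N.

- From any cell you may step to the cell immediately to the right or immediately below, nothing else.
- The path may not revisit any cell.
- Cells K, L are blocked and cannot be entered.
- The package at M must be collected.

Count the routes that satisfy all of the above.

A right/down-only route from A to N makes exactly 2 down-moves and 3 right-moves in some order.
With no other constraints that would be C(5,2) = 10 routes.
Split at M and multiply the segment counts (each segment already excludes blocked cells): A→M: 3; M→N: 1; product = 3.
That gives 3 routes.

3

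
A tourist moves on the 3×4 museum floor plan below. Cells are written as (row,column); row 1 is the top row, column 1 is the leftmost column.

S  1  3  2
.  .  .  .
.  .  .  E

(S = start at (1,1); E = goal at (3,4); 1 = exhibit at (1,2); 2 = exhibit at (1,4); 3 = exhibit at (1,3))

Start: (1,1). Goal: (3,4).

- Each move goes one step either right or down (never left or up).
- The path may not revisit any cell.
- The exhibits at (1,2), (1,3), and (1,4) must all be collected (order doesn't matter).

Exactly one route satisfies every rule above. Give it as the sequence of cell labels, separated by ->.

(1,1) -> (1,2) -> (1,3) -> (1,4) -> (2,4) -> (3,4)

Moves only go right or down, so the column and row indices never decrease.
Route from (1,1): right 3 to (1,4), down 2 to (3,4) — 5 moves in all.
Check: all required cells visited.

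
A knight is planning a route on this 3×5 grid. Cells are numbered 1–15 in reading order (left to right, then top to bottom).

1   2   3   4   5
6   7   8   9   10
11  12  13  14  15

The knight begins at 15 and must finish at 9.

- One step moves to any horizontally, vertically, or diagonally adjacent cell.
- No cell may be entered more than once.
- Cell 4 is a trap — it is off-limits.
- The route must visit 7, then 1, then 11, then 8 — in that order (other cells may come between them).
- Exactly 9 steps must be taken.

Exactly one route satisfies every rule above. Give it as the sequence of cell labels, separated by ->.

15 -> 14 -> 13 -> 7 -> 1 -> 6 -> 11 -> 12 -> 8 -> 9

The waypoints must appear in the order 7, 1, 11, 8, with no cell reused.
Route from 15: 2× left (reaching 13), 2× up-left (reaching 1), 2× down (reaching 11), right to 12, up-right to 8, right to 9 — 9 moves in all.
Check: order respected (7 at step 3, 1 at step 4, 11 at step 6, 8 at step 8); 9 moves as required.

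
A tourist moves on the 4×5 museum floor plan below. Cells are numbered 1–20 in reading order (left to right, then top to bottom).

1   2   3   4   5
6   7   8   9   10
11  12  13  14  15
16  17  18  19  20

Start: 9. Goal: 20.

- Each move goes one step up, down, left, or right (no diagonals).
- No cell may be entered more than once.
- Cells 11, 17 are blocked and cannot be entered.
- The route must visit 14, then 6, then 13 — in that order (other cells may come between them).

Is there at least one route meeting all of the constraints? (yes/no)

One route that works: 9 → 14 → 15 → 10 → 5 → 4 → 3 → 2 → 1 → 6 → 7 → 12 → 13 → 18 → 19 → 20.

yes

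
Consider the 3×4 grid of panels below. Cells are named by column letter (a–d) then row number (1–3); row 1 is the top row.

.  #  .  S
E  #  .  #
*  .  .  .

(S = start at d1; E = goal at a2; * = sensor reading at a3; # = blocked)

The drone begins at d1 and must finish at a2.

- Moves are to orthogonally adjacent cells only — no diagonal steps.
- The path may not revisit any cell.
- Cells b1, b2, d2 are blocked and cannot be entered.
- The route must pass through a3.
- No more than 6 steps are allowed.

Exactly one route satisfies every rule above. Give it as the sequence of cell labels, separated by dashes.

Any route must reach a3 and still end at a2 within 6 moves, so the order of the required stops is forced.
Route from d1: left 1 to c1, down 2 to c3, left 2 to a3, up 1 to a2 — 6 moves in all.
Check: all required cells visited; 6 ≤ 6 moves.

d1 - c1 - c2 - c3 - b3 - a3 - a2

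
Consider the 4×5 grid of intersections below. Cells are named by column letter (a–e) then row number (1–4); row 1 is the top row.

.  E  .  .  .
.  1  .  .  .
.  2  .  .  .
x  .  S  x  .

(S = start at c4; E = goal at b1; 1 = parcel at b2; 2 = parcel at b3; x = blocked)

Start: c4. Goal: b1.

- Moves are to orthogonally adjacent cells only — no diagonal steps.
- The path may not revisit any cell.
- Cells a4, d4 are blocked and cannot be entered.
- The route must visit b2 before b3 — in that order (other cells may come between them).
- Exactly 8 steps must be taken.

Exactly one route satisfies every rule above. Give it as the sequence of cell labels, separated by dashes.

The waypoints must appear in the order b2, b3, with no cell reused.
Route from c4: 2× up (reaching c2), left to b2, down to b3, left to a3, 2× up (reaching a1), right to b1 — 8 moves in all.
Check: order respected (1 at step 3, 2 at step 4); 8 moves as required.

c4 - c3 - c2 - b2 - b3 - a3 - a2 - a1 - b1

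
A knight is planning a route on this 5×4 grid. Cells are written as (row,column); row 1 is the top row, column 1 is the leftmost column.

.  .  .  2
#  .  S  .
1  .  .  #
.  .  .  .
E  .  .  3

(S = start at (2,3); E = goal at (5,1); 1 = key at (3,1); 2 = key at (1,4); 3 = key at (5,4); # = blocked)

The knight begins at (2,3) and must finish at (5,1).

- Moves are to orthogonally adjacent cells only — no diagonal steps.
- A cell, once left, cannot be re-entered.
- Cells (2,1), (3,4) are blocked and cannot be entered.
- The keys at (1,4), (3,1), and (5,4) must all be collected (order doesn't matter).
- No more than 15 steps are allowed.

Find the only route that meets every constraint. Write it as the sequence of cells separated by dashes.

(2,3) - (2,4) - (1,4) - (1,3) - (1,2) - (2,2) - (3,2) - (3,1) - (4,1) - (4,2) - (4,3) - (4,4) - (5,4) - (5,3) - (5,2) - (5,1)

The 15-move cap with required stops at (1,4), (3,1), (5,4) leaves no slack for detours.
Route from (2,3): right to (2,4), up to (1,4), 2× left (reaching (1,2)), 2× down (reaching (3,2)), left to (3,1), down to (4,1), 3× right (reaching (4,4)), down to (5,4), 3× left (reaching (5,1)) — 15 moves in all.
Check: all required cells visited; 15 ≤ 15 moves.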